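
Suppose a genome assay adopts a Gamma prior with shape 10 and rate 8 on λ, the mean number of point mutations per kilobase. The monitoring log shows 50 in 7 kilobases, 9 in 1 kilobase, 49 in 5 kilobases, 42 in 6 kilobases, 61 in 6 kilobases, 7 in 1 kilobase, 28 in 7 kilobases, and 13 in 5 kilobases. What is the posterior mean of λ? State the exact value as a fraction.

Total count: 50 + 9 + 49 + 42 + 61 + 7 + 28 + 13 = 259.
Total exposure: 7 + 1 + 5 + 6 + 6 + 1 + 7 + 5 = 38 kilobases.
Gamma(α, β) with Poisson data over total exposure Σt gives posterior Gamma(α+Σx, β+Σt) = Gamma(269, 46).
Posterior mean = α'/β' = 269/46.

269/46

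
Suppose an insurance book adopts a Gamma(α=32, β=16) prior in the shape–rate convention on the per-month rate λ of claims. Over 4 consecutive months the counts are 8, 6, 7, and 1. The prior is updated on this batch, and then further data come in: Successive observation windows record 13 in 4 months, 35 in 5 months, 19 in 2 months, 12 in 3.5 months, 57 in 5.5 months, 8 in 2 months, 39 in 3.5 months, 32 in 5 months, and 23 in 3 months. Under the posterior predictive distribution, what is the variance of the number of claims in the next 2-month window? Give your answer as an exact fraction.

129648/11449

Total count: 8 + 6 + 7 + 1 = 22.
Total exposure: 4 months.
After the first batch: Gamma(32 + 22, 16 + 4) = Gamma(54, 20).
Total count: 13 + 35 + 19 + 12 + 57 + 8 + 39 + 32 + 23 = 238.
Total exposure: 4 + 5 + 2 + 3.5 + 5.5 + 2 + 3.5 + 5 + 3 = 33.5 months.
After the second batch: Gamma(54 + 238, 20 + 33.5) = Gamma(292, 107/2).
The posterior predictive for a window of length T is Negative Binomial with variance T·α'·(β'+T)/β'² = 2·292·(111/2)/(11449/4) = 129648/11449.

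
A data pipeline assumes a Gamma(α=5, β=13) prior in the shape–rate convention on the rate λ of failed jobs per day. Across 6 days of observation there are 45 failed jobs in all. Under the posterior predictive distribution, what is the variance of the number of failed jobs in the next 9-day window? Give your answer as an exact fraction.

Total count 45 over total exposure 6 days.
Posterior: α' = 5 + 45 = 50, β' = 13 + 6 = 19.
The posterior predictive for a window of length T is Negative Binomial with variance T·α'·(β'+T)/β'² = 9·50·28/361 = 12600/361.

12600/361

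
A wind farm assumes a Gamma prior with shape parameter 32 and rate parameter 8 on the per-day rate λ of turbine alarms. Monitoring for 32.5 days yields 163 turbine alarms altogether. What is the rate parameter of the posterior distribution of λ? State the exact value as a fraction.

Total count 163 over total exposure 32.5 days.
Gamma(α, β) with Poisson data over total exposure Σt gives posterior Gamma(α+Σx, β+Σt) = Gamma(195, 81/2).

81/2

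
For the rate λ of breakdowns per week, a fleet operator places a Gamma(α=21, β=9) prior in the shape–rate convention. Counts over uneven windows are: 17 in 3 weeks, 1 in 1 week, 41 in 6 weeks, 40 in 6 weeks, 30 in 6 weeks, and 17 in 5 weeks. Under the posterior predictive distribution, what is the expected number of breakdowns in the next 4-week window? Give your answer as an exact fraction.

167/9

Total count: 17 + 1 + 41 + 40 + 30 + 17 = 146.
Total exposure: 3 + 1 + 6 + 6 + 6 + 5 = 27 weeks.
Gamma(α, β) with Poisson data over total exposure Σt gives posterior Gamma(α+Σx, β+Σt) = Gamma(167, 36).
Predictive mean over a 4-week window = T·E[λ|data] = 4·167/36 = 167/9.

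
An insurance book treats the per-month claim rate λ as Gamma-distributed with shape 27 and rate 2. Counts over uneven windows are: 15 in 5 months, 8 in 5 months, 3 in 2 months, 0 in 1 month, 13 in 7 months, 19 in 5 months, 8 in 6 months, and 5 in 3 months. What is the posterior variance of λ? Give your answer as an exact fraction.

Total count: 15 + 8 + 3 + 0 + 13 + 19 + 8 + 5 = 71.
Total exposure: 5 + 5 + 2 + 1 + 7 + 5 + 6 + 3 = 34 months.
The Gamma prior is conjugate for the Poisson rate, so λ | data ~ Gamma(27+71, 2+34) = Gamma(98, 36).
Posterior variance = α'/β'² = 98/1296 = 49/648.

49/648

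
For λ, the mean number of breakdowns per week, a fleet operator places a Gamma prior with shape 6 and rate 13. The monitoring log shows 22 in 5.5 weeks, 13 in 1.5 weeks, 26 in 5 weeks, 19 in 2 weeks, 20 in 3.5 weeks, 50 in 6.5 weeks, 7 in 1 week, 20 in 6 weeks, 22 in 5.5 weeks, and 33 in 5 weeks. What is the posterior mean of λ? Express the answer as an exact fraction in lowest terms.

476/109

Total count: 22 + 13 + 26 + 19 + 20 + 50 + 7 + 20 + 22 + 33 = 232.
Total exposure: 5.5 + 1.5 + 5 + 2 + 3.5 + 6.5 + 1 + 6 + 5.5 + 5 = 41.5 weeks.
Posterior: α' = 6 + 232 = 238, β' = 13 + 41.5 = 109/2.
Posterior mean = α'/β' = 238/(109/2) = 476/109.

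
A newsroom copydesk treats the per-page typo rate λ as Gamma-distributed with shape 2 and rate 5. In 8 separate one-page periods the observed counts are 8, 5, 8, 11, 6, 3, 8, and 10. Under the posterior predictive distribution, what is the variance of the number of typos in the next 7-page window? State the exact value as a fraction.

8540/169

Total count: 8 + 5 + 8 + 11 + 6 + 3 + 8 + 10 = 59.
Total exposure: 8 pages.
Gamma(α, β) with Poisson data over total exposure Σt gives posterior Gamma(α+Σx, β+Σt) = Gamma(61, 13).
The posterior predictive for a window of length T is Negative Binomial with variance T·α'·(β'+T)/β'² = 7·61·20/169 = 8540/169.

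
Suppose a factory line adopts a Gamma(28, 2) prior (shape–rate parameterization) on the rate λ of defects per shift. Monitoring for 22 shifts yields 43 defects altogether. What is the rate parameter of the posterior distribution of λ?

Total count 43 over total exposure 22 shifts.
Gamma(α, β) with Poisson data over total exposure Σt gives posterior Gamma(α+Σx, β+Σt) = Gamma(71, 24).

24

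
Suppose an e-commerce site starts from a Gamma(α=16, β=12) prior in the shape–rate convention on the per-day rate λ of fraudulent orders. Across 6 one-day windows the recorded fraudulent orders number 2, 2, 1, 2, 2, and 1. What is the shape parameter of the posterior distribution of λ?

26

Total count: 2 + 2 + 1 + 2 + 2 + 1 = 10.
Total exposure: 6 days.
By Gamma–Poisson conjugacy, the posterior is Gamma(α + Σx, β + Σt) = Gamma(16 + 10, 12 + 6) = Gamma(26, 18).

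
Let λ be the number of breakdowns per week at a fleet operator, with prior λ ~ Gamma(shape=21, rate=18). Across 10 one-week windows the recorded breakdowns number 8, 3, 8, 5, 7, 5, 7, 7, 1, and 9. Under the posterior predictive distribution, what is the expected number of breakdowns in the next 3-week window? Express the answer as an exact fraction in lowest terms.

Total count: 8 + 3 + 8 + 5 + 7 + 5 + 7 + 7 + 1 + 9 = 60.
Total exposure: 10 weeks.
Gamma(α, β) with Poisson data over total exposure Σt gives posterior Gamma(α+Σx, β+Σt) = Gamma(81, 28).
Predictive mean over a 3-week window = T·E[λ|data] = 3·81/28 = 243/28.

243/28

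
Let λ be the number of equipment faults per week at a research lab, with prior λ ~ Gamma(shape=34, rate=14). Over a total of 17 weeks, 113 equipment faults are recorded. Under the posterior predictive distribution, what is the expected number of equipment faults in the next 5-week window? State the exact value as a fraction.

735/31

Total count 113 over total exposure 17 weeks.
The Gamma prior is conjugate for the Poisson rate, so λ | data ~ Gamma(34+113, 14+17) = Gamma(147, 31).
Predictive mean over a 5-week window = T·E[λ|data] = 5·147/31 = 735/31.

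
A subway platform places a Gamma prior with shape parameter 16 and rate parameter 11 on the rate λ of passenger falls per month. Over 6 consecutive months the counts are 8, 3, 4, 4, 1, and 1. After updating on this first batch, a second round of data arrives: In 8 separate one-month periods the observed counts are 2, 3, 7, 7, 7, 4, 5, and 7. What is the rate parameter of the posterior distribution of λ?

25

Total count: 8 + 3 + 4 + 4 + 1 + 1 = 21.
Total exposure: 6 months.
After the first batch: Gamma(16 + 21, 11 + 6) = Gamma(37, 17).
Total count: 2 + 3 + 7 + 7 + 7 + 4 + 5 + 7 = 42.
Total exposure: 8 months.
After the second batch: Gamma(37 + 42, 17 + 8) = Gamma(79, 25).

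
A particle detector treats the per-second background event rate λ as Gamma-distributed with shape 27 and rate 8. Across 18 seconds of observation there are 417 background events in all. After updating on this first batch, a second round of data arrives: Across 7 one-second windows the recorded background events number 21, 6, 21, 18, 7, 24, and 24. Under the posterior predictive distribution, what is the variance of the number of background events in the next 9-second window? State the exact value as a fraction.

Total count 417 over total exposure 18 seconds.
After the first batch: Gamma(27 + 417, 8 + 18) = Gamma(444, 26).
Total count: 21 + 6 + 21 + 18 + 7 + 24 + 24 = 121.
Total exposure: 7 seconds.
After the second batch: Gamma(444 + 121, 26 + 7) = Gamma(565, 33).
The posterior predictive for a window of length T is Negative Binomial with variance T·α'·(β'+T)/β'² = 9·565·42/1089 = 23730/121.

23730/121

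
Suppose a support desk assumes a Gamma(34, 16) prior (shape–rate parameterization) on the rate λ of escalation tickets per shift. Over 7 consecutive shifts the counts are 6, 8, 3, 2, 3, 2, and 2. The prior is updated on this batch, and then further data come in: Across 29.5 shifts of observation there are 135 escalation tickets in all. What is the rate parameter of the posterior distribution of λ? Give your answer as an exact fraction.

105/2

Total count: 6 + 8 + 3 + 2 + 3 + 2 + 2 = 26.
Total exposure: 7 shifts.
After the first batch: Gamma(34 + 26, 16 + 7) = Gamma(60, 23).
Total count 135 over total exposure 29.5 shifts.
After the second batch: Gamma(60 + 135, 23 + 29.5) = Gamma(195, 105/2).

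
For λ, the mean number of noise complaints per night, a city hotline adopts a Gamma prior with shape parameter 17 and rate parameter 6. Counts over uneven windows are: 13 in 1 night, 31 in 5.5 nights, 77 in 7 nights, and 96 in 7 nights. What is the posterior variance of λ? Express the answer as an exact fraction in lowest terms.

Total count: 13 + 31 + 77 + 96 = 217.
Total exposure: 1 + 5.5 + 7 + 7 = 20.5 nights.
Conjugate update: add total count to the shape and total exposure to the rate, giving Gamma(234, 53/2).
Posterior variance = α'/β'² = 234/(2809/4) = 936/2809.

936/2809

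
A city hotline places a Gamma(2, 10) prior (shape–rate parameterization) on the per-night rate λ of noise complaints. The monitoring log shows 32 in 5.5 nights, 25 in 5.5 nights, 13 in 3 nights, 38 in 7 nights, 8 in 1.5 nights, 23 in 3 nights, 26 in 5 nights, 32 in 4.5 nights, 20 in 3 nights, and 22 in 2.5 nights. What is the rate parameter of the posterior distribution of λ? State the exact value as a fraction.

101/2

Total count: 32 + 25 + 13 + 38 + 8 + 23 + 26 + 32 + 20 + 22 = 239.
Total exposure: 5.5 + 5.5 + 3 + 7 + 1.5 + 3 + 5 + 4.5 + 3 + 2.5 = 40.5 nights.
By Gamma–Poisson conjugacy, the posterior is Gamma(α + Σx, β + Σt) = Gamma(2 + 239, 10 + 40.5) = Gamma(241, 101/2).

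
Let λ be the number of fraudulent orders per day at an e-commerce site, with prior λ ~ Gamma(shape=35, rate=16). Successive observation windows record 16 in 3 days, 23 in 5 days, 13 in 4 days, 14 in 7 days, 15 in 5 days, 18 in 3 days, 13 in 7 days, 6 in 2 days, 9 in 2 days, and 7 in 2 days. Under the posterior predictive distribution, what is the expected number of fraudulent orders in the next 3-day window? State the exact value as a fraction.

Total count: 16 + 23 + 13 + 14 + 15 + 18 + 13 + 6 + 9 + 7 = 134.
Total exposure: 3 + 5 + 4 + 7 + 5 + 3 + 7 + 2 + 2 + 2 = 40 days.
The Gamma prior is conjugate for the Poisson rate, so λ | data ~ Gamma(35+134, 16+40) = Gamma(169, 56).
Predictive mean over a 3-day window = T·E[λ|data] = 3·169/56 = 507/56.

507/56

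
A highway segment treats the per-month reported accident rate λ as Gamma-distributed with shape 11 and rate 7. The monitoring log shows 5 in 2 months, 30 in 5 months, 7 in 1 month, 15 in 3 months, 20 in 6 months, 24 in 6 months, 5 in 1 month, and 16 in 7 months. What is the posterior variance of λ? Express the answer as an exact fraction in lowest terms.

Total count: 5 + 30 + 7 + 15 + 20 + 24 + 5 + 16 = 122.
Total exposure: 2 + 5 + 1 + 3 + 6 + 6 + 1 + 7 = 31 months.
The Gamma prior is conjugate for the Poisson rate, so λ | data ~ Gamma(11+122, 7+31) = Gamma(133, 38).
Posterior variance = α'/β'² = 133/1444 = 7/76.

7/76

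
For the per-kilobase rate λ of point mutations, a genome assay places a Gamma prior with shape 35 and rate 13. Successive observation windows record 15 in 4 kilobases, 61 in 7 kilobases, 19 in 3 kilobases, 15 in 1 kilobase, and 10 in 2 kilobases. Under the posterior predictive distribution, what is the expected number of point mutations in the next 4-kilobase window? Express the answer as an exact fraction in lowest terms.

Total count: 15 + 61 + 19 + 15 + 10 = 120.
Total exposure: 4 + 7 + 3 + 1 + 2 = 17 kilobases.
Posterior: α' = 35 + 120 = 155, β' = 13 + 17 = 30.
Predictive mean over a 4-kilobase window = T·E[λ|data] = 4·155/30 = 62/3.

62/3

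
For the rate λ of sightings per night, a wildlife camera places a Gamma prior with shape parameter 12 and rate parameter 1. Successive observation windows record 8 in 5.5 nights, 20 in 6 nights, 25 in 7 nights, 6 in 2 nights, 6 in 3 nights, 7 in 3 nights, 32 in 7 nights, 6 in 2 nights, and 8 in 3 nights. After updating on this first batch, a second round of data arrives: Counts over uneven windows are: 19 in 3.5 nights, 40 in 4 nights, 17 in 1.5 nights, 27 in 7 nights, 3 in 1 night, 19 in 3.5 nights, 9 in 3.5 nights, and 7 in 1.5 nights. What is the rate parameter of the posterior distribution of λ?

65

Total count: 8 + 20 + 25 + 6 + 6 + 7 + 32 + 6 + 8 = 118.
Total exposure: 5.5 + 6 + 7 + 2 + 3 + 3 + 7 + 2 + 3 = 38.5 nights.
After the first batch: Gamma(12 + 118, 1 + 38.5) = Gamma(130, 79/2).
Total count: 19 + 40 + 17 + 27 + 3 + 19 + 9 + 7 = 141.
Total exposure: 3.5 + 4 + 1.5 + 7 + 1 + 3.5 + 3.5 + 1.5 = 25.5 nights.
After the second batch: Gamma(130 + 141, 79/2 + 25.5) = Gamma(271, 65).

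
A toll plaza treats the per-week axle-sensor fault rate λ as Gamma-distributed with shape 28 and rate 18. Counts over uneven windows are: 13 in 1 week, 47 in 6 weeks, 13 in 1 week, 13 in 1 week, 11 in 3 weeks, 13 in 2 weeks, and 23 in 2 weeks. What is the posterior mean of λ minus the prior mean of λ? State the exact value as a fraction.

973/306

Total count: 13 + 47 + 13 + 13 + 11 + 13 + 23 = 133.
Total exposure: 1 + 6 + 1 + 1 + 3 + 2 + 2 = 16 weeks.
By Gamma–Poisson conjugacy, the posterior is Gamma(α + Σx, β + Σt) = Gamma(28 + 133, 18 + 16) = Gamma(161, 34).
Posterior mean = 161/34 = 161/34; prior mean = 28/18 = 14/9. Difference = 161/34 − 14/9 = 973/306.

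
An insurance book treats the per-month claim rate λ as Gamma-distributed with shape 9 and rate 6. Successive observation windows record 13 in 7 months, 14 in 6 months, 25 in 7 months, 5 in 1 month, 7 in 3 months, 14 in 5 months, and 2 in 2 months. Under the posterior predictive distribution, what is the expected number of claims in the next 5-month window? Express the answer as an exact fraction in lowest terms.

445/37

Total count: 13 + 14 + 25 + 5 + 7 + 14 + 2 = 80.
Total exposure: 7 + 6 + 7 + 1 + 3 + 5 + 2 = 31 months.
The Gamma prior is conjugate for the Poisson rate, so λ | data ~ Gamma(9+80, 6+31) = Gamma(89, 37).
Predictive mean over a 5-month window = T·E[λ|data] = 5·89/37 = 445/37.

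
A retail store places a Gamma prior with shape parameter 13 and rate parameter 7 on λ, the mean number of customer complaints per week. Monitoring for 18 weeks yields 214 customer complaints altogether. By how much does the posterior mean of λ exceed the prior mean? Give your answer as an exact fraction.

1264/175

Total count 214 over total exposure 18 weeks.
Gamma(α, β) with Poisson data over total exposure Σt gives posterior Gamma(α+Σx, β+Σt) = Gamma(227, 25).
Posterior mean = 227/25 = 227/25; prior mean = 13/7 = 13/7. Difference = 227/25 − 13/7 = 1264/175.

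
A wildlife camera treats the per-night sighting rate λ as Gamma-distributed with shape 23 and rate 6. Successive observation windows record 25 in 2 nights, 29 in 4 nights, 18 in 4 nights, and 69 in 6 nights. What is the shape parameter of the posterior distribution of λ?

164

Total count: 25 + 29 + 18 + 69 = 141.
Total exposure: 2 + 4 + 4 + 6 = 16 nights.
Posterior: α' = 23 + 141 = 164, β' = 6 + 16 = 22.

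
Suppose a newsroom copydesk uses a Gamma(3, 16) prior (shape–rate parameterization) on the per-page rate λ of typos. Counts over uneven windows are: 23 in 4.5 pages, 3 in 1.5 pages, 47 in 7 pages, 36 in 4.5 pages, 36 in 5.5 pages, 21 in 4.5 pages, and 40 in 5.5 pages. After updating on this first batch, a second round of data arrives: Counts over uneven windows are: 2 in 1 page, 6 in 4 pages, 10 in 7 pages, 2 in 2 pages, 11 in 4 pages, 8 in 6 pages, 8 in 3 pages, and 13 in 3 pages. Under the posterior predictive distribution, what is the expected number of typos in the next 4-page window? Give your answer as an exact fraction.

1076/79

Total count: 23 + 3 + 47 + 36 + 36 + 21 + 40 = 206.
Total exposure: 4.5 + 1.5 + 7 + 4.5 + 5.5 + 4.5 + 5.5 = 33 pages.
After the first batch: Gamma(3 + 206, 16 + 33) = Gamma(209, 49).
Total count: 2 + 6 + 10 + 2 + 11 + 8 + 8 + 13 = 60.
Total exposure: 1 + 4 + 7 + 2 + 4 + 6 + 3 + 3 = 30 pages.
After the second batch: Gamma(209 + 60, 49 + 30) = Gamma(269, 79).
Predictive mean over a 4-page window = T·E[λ|data] = 4·269/79 = 1076/79.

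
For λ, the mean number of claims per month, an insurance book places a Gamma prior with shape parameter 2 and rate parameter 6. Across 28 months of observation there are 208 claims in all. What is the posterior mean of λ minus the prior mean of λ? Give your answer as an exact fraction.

298/51

Total count 208 over total exposure 28 months.
The Gamma prior is conjugate for the Poisson rate, so λ | data ~ Gamma(2+208, 6+28) = Gamma(210, 34).
Posterior mean = 210/34 = 105/17; prior mean = 2/6 = 1/3. Difference = 105/17 − 1/3 = 298/51.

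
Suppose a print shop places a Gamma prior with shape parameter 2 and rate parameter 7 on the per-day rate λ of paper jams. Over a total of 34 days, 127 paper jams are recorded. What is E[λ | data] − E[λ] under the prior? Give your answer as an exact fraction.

821/287

Total count 127 over total exposure 34 days.
Posterior: α' = 2 + 127 = 129, β' = 7 + 34 = 41.
Posterior mean = 129/41 = 129/41; prior mean = 2/7 = 2/7. Difference = 129/41 − 2/7 = 821/287.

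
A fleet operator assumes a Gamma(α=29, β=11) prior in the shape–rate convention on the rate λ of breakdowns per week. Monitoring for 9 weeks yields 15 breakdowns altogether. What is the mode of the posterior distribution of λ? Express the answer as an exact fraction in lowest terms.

Total count 15 over total exposure 9 weeks.
The Gamma prior is conjugate for the Poisson rate, so λ | data ~ Gamma(29+15, 11+9) = Gamma(44, 20).
Posterior mode = (α'−1)/β' = 43/20.

43/20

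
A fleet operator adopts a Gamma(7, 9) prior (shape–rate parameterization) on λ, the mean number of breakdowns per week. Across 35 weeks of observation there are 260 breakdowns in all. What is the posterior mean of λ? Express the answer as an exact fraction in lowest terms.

267/44

Total count 260 over total exposure 35 weeks.
Posterior: α' = 7 + 260 = 267, β' = 9 + 35 = 44.
Posterior mean = α'/β' = 267/44.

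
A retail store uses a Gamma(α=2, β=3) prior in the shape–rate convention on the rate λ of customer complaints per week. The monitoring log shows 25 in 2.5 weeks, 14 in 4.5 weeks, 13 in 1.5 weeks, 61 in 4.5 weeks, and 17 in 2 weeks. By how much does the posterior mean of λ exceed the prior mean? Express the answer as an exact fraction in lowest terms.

20/3

Total count: 25 + 14 + 13 + 61 + 17 = 130.
Total exposure: 2.5 + 4.5 + 1.5 + 4.5 + 2 = 15 weeks.
The Gamma prior is conjugate for the Poisson rate, so λ | data ~ Gamma(2+130, 3+15) = Gamma(132, 18).
Posterior mean = 132/18 = 22/3; prior mean = 2/3 = 2/3. Difference = 22/3 − 2/3 = 20/3.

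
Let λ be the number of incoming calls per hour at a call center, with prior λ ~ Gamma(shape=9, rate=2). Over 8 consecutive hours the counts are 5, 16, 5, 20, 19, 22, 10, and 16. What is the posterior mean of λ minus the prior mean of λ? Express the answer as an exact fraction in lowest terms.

77/10

Total count: 5 + 16 + 5 + 20 + 19 + 22 + 10 + 16 = 113.
Total exposure: 8 hours.
The Gamma prior is conjugate for the Poisson rate, so λ | data ~ Gamma(9+113, 2+8) = Gamma(122, 10).
Posterior mean = 122/10 = 61/5; prior mean = 9/2 = 9/2. Difference = 61/5 − 9/2 = 77/10.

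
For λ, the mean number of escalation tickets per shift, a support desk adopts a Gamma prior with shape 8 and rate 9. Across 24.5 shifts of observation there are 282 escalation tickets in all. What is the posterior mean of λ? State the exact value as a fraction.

Total count 282 over total exposure 24.5 shifts.
The Gamma prior is conjugate for the Poisson rate, so λ | data ~ Gamma(8+282, 9+24.5) = Gamma(290, 67/2).
Posterior mean = α'/β' = 290/(67/2) = 580/67.

580/67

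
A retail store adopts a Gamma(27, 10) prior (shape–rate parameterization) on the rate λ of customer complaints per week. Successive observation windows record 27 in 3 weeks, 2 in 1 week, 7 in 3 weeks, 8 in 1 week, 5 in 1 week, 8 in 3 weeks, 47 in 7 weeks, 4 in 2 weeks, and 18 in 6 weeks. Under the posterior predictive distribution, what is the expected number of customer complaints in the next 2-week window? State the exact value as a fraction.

306/37

Total count: 27 + 2 + 7 + 8 + 5 + 8 + 47 + 4 + 18 = 126.
Total exposure: 3 + 1 + 3 + 1 + 1 + 3 + 7 + 2 + 6 = 27 weeks.
Gamma(α, β) with Poisson data over total exposure Σt gives posterior Gamma(α+Σx, β+Σt) = Gamma(153, 37).
Predictive mean over a 2-week window = T·E[λ|data] = 2·153/37 = 306/37.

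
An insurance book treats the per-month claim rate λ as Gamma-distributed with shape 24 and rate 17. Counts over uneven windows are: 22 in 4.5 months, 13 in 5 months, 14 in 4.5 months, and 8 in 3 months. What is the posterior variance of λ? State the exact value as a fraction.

Total count: 22 + 13 + 14 + 8 = 57.
Total exposure: 4.5 + 5 + 4.5 + 3 = 17 months.
Gamma(α, β) with Poisson data over total exposure Σt gives posterior Gamma(α+Σx, β+Σt) = Gamma(81, 34).
Posterior variance = α'/β'² = 81/1156.

81/1156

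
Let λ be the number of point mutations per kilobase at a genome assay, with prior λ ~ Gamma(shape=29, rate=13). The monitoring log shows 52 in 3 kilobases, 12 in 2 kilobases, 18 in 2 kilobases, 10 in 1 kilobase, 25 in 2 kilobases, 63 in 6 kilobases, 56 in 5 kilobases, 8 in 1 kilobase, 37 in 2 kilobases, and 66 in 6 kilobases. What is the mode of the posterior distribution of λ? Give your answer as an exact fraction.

Total count: 52 + 12 + 18 + 10 + 25 + 63 + 56 + 8 + 37 + 66 = 347.
Total exposure: 3 + 2 + 2 + 1 + 2 + 6 + 5 + 1 + 2 + 6 = 30 kilobases.
Conjugate update: add total count to the shape and total exposure to the rate, giving Gamma(376, 43).
Posterior mode = (α'−1)/β' = 375/43.

375/43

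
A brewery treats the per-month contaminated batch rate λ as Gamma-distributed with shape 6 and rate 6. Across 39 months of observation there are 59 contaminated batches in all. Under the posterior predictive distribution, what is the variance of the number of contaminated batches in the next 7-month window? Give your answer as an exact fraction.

4732/405

Total count 59 over total exposure 39 months.
Posterior: α' = 6 + 59 = 65, β' = 6 + 39 = 45.
The posterior predictive for a window of length T is Negative Binomial with variance T·α'·(β'+T)/β'² = 7·65·52/2025 = 4732/405.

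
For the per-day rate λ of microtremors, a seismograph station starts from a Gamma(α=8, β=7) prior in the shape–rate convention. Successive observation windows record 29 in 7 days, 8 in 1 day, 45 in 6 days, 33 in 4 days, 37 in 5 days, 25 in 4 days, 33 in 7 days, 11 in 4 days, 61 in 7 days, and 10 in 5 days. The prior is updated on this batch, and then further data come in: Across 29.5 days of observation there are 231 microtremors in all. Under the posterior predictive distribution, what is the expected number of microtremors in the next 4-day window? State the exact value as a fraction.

Total count: 29 + 8 + 45 + 33 + 37 + 25 + 33 + 11 + 61 + 10 = 292.
Total exposure: 7 + 1 + 6 + 4 + 5 + 4 + 7 + 4 + 7 + 5 = 50 days.
After the first batch: Gamma(8 + 292, 7 + 50) = Gamma(300, 57).
Total count 231 over total exposure 29.5 days.
After the second batch: Gamma(300 + 231, 57 + 29.5) = Gamma(531, 173/2).
Predictive mean over a 4-day window = T·E[λ|data] = 4·531/(173/2) = 4248/173.

4248/173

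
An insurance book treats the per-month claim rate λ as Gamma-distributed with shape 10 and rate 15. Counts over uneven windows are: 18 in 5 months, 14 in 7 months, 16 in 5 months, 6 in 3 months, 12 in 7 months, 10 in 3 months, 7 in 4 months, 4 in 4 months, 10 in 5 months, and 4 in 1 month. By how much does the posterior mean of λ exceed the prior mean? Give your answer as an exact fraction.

215/177

Total count: 18 + 14 + 16 + 6 + 12 + 10 + 7 + 4 + 10 + 4 = 101.
Total exposure: 5 + 7 + 5 + 3 + 7 + 3 + 4 + 4 + 5 + 1 = 44 months.
By Gamma–Poisson conjugacy, the posterior is Gamma(α + Σx, β + Σt) = Gamma(10 + 101, 15 + 44) = Gamma(111, 59).
Posterior mean = 111/59 = 111/59; prior mean = 10/15 = 2/3. Difference = 111/59 − 2/3 = 215/177.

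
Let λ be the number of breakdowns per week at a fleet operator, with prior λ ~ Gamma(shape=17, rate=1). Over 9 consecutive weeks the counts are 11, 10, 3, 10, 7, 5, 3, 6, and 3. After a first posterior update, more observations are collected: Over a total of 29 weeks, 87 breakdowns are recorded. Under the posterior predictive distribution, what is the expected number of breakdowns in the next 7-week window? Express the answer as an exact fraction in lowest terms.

378/13

Total count: 11 + 10 + 3 + 10 + 7 + 5 + 3 + 6 + 3 = 58.
Total exposure: 9 weeks.
After the first batch: Gamma(17 + 58, 1 + 9) = Gamma(75, 10).
Total count 87 over total exposure 29 weeks.
After the second batch: Gamma(75 + 87, 10 + 29) = Gamma(162, 39).
Predictive mean over a 7-week window = T·E[λ|data] = 7·162/39 = 378/13.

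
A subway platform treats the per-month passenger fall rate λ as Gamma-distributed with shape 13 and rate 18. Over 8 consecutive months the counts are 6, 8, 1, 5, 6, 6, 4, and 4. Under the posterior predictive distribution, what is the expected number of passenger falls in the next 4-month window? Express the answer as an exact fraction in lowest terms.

Total count: 6 + 8 + 1 + 5 + 6 + 6 + 4 + 4 = 40.
Total exposure: 8 months.
Posterior: α' = 13 + 40 = 53, β' = 18 + 8 = 26.
Predictive mean over a 4-month window = T·E[λ|data] = 4·53/26 = 106/13.

106/13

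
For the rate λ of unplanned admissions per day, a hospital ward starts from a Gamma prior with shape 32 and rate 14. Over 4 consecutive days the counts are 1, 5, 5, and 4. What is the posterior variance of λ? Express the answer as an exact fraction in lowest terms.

Total count: 1 + 5 + 5 + 4 = 15.
Total exposure: 4 days.
Gamma(α, β) with Poisson data over total exposure Σt gives posterior Gamma(α+Σx, β+Σt) = Gamma(47, 18).
Posterior variance = α'/β'² = 47/324.

47/324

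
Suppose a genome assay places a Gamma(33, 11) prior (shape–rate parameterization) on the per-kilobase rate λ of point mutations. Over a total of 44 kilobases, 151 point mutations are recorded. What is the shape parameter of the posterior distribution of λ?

184

Total count 151 over total exposure 44 kilobases.
By Gamma–Poisson conjugacy, the posterior is Gamma(α + Σx, β + Σt) = Gamma(33 + 151, 11 + 44) = Gamma(184, 55).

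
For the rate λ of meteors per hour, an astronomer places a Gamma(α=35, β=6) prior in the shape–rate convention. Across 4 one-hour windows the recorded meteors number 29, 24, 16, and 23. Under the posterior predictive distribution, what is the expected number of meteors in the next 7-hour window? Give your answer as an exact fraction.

Total count: 29 + 24 + 16 + 23 = 92.
Total exposure: 4 hours.
The Gamma prior is conjugate for the Poisson rate, so λ | data ~ Gamma(35+92, 6+4) = Gamma(127, 10).
Predictive mean over a 7-hour window = T·E[λ|data] = 7·127/10 = 889/10.

889/10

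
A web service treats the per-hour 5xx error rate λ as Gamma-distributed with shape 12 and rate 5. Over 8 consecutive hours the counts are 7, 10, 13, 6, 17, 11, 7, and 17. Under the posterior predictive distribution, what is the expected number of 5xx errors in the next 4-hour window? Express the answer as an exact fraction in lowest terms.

400/13

Total count: 7 + 10 + 13 + 6 + 17 + 11 + 7 + 17 = 88.
Total exposure: 8 hours.
By Gamma–Poisson conjugacy, the posterior is Gamma(α + Σx, β + Σt) = Gamma(12 + 88, 5 + 8) = Gamma(100, 13).
Predictive mean over a 4-hour window = T·E[λ|data] = 4·100/13 = 400/13.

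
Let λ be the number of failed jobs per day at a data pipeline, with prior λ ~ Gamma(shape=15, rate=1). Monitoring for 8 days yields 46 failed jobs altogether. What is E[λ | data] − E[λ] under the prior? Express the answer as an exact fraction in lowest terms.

Total count 46 over total exposure 8 days.
Posterior: α' = 15 + 46 = 61, β' = 1 + 8 = 9.
Posterior mean = 61/9 = 61/9; prior mean = 15/1 = 15. Difference = 61/9 − 15 = -74/9.

-74/9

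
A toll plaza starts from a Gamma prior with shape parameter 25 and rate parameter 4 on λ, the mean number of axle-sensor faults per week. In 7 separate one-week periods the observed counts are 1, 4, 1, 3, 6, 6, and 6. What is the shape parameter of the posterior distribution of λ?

52

Total count: 1 + 4 + 1 + 3 + 6 + 6 + 6 = 27.
Total exposure: 7 weeks.
Conjugate update: add total count to the shape and total exposure to the rate, giving Gamma(52, 11).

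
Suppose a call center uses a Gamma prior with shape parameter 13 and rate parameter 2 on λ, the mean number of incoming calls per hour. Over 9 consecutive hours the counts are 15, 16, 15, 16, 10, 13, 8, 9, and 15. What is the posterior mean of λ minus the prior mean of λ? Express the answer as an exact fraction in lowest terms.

Total count: 15 + 16 + 15 + 16 + 10 + 13 + 8 + 9 + 15 = 117.
Total exposure: 9 hours.
Gamma(α, β) with Poisson data over total exposure Σt gives posterior Gamma(α+Σx, β+Σt) = Gamma(130, 11).
Posterior mean = 130/11 = 130/11; prior mean = 13/2 = 13/2. Difference = 130/11 − 13/2 = 117/22.

117/22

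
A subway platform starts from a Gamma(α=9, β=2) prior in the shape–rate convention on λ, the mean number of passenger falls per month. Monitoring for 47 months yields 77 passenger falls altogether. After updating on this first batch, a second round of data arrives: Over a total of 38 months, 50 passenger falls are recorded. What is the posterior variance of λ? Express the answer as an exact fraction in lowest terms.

136/7569

Total count 77 over total exposure 47 months.
After the first batch: Gamma(9 + 77, 2 + 47) = Gamma(86, 49).
Total count 50 over total exposure 38 months.
After the second batch: Gamma(86 + 50, 49 + 38) = Gamma(136, 87).
Posterior variance = α'/β'² = 136/7569.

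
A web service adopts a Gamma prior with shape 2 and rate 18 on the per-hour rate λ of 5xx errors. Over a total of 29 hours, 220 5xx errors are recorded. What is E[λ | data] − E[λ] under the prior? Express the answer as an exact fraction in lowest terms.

Total count 220 over total exposure 29 hours.
Conjugate update: add total count to the shape and total exposure to the rate, giving Gamma(222, 47).
Posterior mean = 222/47 = 222/47; prior mean = 2/18 = 1/9. Difference = 222/47 − 1/9 = 1951/423.

1951/423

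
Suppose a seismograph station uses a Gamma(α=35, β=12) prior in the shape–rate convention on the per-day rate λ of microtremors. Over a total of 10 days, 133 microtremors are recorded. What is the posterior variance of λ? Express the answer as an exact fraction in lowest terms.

42/121

Total count 133 over total exposure 10 days.
Gamma(α, β) with Poisson data over total exposure Σt gives posterior Gamma(α+Σx, β+Σt) = Gamma(168, 22).
Posterior variance = α'/β'² = 168/484 = 42/121.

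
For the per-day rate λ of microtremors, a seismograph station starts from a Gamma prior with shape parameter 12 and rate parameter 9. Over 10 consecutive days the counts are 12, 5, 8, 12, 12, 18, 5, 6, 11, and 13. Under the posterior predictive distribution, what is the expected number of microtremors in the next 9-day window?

54

Total count: 12 + 5 + 8 + 12 + 12 + 18 + 5 + 6 + 11 + 13 = 102.
Total exposure: 10 days.
Posterior: α' = 12 + 102 = 114, β' = 9 + 10 = 19.
Predictive mean over a 9-day window = T·E[λ|data] = 9·114/19 = 54.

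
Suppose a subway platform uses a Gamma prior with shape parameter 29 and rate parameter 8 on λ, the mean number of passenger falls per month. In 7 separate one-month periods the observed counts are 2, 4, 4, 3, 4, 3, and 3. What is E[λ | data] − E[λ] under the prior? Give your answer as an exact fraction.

Total count: 2 + 4 + 4 + 3 + 4 + 3 + 3 = 23.
Total exposure: 7 months.
Conjugate update: add total count to the shape and total exposure to the rate, giving Gamma(52, 15).
Posterior mean = 52/15 = 52/15; prior mean = 29/8 = 29/8. Difference = 52/15 − 29/8 = -19/120.

-19/120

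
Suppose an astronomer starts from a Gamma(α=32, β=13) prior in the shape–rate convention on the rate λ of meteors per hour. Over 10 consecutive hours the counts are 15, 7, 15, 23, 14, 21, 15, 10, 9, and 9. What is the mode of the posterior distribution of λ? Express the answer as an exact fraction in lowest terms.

169/23

Total count: 15 + 7 + 15 + 23 + 14 + 21 + 15 + 10 + 9 + 9 = 138.
Total exposure: 10 hours.
The Gamma prior is conjugate for the Poisson rate, so λ | data ~ Gamma(32+138, 13+10) = Gamma(170, 23).
Posterior mode = (α'−1)/β' = 169/23.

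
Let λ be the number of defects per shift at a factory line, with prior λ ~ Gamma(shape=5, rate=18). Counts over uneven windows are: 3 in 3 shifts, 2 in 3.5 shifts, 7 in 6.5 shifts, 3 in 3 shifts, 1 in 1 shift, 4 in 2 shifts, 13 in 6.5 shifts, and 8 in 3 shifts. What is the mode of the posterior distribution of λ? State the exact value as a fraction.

30/31

Total count: 3 + 2 + 7 + 3 + 1 + 4 + 13 + 8 = 41.
Total exposure: 3 + 3.5 + 6.5 + 3 + 1 + 2 + 6.5 + 3 = 28.5 shifts.
Gamma(α, β) with Poisson data over total exposure Σt gives posterior Gamma(α+Σx, β+Σt) = Gamma(46, 93/2).
Posterior mode = (α'−1)/β' = 45/(93/2) = 30/31.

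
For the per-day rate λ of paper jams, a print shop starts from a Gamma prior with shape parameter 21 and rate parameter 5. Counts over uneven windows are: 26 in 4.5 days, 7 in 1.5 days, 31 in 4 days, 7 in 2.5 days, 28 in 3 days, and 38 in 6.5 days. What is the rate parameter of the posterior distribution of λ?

27

Total count: 26 + 7 + 31 + 7 + 28 + 38 = 137.
Total exposure: 4.5 + 1.5 + 4 + 2.5 + 3 + 6.5 = 22 days.
Conjugate update: add total count to the shape and total exposure to the rate, giving Gamma(158, 27).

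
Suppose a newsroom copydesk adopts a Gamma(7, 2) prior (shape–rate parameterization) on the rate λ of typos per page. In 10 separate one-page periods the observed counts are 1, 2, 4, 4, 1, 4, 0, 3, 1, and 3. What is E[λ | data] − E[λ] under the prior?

-1

Total count: 1 + 2 + 4 + 4 + 1 + 4 + 0 + 3 + 1 + 3 = 23.
Total exposure: 10 pages.
The Gamma prior is conjugate for the Poisson rate, so λ | data ~ Gamma(7+23, 2+10) = Gamma(30, 12).
Posterior mean = 30/12 = 5/2; prior mean = 7/2 = 7/2. Difference = 5/2 − 7/2 = -1.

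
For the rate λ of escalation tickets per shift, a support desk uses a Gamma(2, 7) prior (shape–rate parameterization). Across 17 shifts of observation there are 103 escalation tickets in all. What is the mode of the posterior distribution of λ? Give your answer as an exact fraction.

13/3

Total count 103 over total exposure 17 shifts.
The Gamma prior is conjugate for the Poisson rate, so λ | data ~ Gamma(2+103, 7+17) = Gamma(105, 24).
Posterior mode = (α'−1)/β' = 104/24 = 13/3.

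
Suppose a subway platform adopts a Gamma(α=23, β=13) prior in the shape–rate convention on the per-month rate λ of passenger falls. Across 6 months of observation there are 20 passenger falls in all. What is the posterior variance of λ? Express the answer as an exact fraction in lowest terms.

43/361

Total count 20 over total exposure 6 months.
Gamma(α, β) with Poisson data over total exposure Σt gives posterior Gamma(α+Σx, β+Σt) = Gamma(43, 19).
Posterior variance = α'/β'² = 43/361.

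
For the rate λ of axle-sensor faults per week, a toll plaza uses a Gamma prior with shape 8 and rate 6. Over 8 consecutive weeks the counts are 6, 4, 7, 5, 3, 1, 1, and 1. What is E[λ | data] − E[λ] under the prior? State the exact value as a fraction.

Total count: 6 + 4 + 7 + 5 + 3 + 1 + 1 + 1 = 28.
Total exposure: 8 weeks.
The Gamma prior is conjugate for the Poisson rate, so λ | data ~ Gamma(8+28, 6+8) = Gamma(36, 14).
Posterior mean = 36/14 = 18/7; prior mean = 8/6 = 4/3. Difference = 18/7 − 4/3 = 26/21.

26/21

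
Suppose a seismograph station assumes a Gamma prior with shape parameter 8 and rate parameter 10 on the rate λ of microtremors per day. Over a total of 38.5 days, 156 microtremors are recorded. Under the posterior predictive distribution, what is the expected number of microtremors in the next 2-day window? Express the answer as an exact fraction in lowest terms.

Total count 156 over total exposure 38.5 days.
Gamma(α, β) with Poisson data over total exposure Σt gives posterior Gamma(α+Σx, β+Σt) = Gamma(164, 97/2).
Predictive mean over a 2-day window = T·E[λ|data] = 2·164/(97/2) = 656/97.

656/97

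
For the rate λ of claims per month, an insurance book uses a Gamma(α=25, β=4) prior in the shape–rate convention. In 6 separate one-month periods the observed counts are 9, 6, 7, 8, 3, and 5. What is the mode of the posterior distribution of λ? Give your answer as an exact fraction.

31/5

Total count: 9 + 6 + 7 + 8 + 3 + 5 = 38.
Total exposure: 6 months.
Gamma(α, β) with Poisson data over total exposure Σt gives posterior Gamma(α+Σx, β+Σt) = Gamma(63, 10).
Posterior mode = (α'−1)/β' = 62/10 = 31/5.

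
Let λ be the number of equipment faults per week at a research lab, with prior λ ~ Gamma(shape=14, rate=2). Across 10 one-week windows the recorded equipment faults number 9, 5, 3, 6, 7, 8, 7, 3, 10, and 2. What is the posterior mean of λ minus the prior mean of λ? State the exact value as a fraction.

-5/6

Total count: 9 + 5 + 3 + 6 + 7 + 8 + 7 + 3 + 10 + 2 = 60.
Total exposure: 10 weeks.
Conjugate update: add total count to the shape and total exposure to the rate, giving Gamma(74, 12).
Posterior mean = 74/12 = 37/6; prior mean = 14/2 = 7. Difference = 37/6 − 7 = -5/6.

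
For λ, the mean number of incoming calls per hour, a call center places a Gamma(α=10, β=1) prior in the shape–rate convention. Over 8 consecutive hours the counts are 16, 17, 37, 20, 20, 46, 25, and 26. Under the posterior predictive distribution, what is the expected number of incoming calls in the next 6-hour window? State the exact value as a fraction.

Total count: 16 + 17 + 37 + 20 + 20 + 46 + 25 + 26 = 207.
Total exposure: 8 hours.
Conjugate update: add total count to the shape and total exposure to the rate, giving Gamma(217, 9).
Predictive mean over a 6-hour window = T·E[λ|data] = 6·217/9 = 434/3.

434/3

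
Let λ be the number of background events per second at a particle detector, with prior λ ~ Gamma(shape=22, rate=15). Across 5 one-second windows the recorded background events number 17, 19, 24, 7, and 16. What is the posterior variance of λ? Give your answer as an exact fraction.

Total count: 17 + 19 + 24 + 7 + 16 = 83.
Total exposure: 5 seconds.
By Gamma–Poisson conjugacy, the posterior is Gamma(α + Σx, β + Σt) = Gamma(22 + 83, 15 + 5) = Gamma(105, 20).
Posterior variance = α'/β'² = 105/400 = 21/80.

21/80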